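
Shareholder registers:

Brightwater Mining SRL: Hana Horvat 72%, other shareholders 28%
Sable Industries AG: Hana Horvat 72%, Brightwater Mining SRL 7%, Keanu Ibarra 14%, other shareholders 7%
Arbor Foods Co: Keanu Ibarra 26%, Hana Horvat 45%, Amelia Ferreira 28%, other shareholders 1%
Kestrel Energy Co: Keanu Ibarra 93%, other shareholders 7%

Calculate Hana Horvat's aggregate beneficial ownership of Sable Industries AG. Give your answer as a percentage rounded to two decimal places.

77.04%

Hana reaches Sable along 2 paths.
Direct stake: 72% = 72%.
Via Brightwater: 72% × 7% = 5.04%.
Total: 72% + 5.04% = 77.04%.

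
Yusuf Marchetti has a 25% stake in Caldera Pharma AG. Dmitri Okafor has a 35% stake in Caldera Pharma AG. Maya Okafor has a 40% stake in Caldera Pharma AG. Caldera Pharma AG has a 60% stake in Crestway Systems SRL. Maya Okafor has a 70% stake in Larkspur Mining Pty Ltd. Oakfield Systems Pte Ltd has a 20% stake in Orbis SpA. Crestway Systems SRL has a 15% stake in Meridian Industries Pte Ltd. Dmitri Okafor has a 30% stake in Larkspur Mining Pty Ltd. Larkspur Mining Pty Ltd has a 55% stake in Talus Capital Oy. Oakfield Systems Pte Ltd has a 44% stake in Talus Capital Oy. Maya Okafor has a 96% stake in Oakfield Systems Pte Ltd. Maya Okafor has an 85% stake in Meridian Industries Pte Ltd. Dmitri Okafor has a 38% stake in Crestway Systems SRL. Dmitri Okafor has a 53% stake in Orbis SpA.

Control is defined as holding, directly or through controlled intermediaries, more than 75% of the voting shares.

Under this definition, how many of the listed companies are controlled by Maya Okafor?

2

Maya holds 96% of Oakfield, so Maya controls Oakfield.
Maya holds 85% of Meridian, so Maya controls Meridian.
No other company's threshold is met.
Maya controls 2 companies.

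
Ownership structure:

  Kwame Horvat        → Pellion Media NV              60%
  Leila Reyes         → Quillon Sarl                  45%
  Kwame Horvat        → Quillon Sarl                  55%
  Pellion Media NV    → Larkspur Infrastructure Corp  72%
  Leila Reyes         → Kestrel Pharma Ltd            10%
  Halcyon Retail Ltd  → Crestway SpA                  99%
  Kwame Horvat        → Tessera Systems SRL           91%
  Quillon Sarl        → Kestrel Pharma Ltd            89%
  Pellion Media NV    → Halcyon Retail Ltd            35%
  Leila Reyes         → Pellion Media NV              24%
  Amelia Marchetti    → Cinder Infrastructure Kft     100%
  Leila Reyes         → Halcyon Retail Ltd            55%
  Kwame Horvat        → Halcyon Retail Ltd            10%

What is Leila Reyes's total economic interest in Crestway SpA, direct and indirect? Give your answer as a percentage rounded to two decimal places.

62.77%

Leila reaches Crestway along 2 paths.
Via Pellion → Halcyon: 24% × 35% × 99% = 8.316%.
Via Halcyon: 55% × 99% = 54.45%.
Total: 8.316% + 54.45% = 62.766%.
Rounded: 62.77%.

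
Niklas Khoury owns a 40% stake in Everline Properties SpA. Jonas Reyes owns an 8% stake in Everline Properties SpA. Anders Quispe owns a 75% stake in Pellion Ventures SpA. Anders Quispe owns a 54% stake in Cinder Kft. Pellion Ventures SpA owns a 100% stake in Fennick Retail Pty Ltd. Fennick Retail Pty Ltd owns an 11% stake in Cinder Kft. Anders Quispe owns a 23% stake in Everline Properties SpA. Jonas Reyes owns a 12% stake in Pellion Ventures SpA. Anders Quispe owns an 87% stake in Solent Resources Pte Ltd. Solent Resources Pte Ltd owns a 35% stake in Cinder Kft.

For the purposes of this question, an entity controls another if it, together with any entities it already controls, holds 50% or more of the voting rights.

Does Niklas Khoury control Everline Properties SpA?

No

Niklas's largest direct stake is 40% in Everline, which does not meet the threshold, so Niklas controls no company.
In Everline, Niklas's side holds only 40%, not ≥ 50%.
So Niklas does not control Everline.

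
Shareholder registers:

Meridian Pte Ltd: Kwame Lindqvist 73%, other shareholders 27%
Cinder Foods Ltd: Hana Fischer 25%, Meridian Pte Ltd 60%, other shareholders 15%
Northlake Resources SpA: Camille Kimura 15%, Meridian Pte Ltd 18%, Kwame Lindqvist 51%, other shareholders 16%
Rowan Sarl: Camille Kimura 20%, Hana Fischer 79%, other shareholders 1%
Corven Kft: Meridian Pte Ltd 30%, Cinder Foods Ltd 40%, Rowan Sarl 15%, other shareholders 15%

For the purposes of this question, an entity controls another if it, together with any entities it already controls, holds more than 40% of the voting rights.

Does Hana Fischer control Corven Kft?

No

Hana holds 79% of Rowan, so Hana controls Rowan.
In Corven, Hana's side holds only 15%, not > 40%.
So Hana does not control Corven.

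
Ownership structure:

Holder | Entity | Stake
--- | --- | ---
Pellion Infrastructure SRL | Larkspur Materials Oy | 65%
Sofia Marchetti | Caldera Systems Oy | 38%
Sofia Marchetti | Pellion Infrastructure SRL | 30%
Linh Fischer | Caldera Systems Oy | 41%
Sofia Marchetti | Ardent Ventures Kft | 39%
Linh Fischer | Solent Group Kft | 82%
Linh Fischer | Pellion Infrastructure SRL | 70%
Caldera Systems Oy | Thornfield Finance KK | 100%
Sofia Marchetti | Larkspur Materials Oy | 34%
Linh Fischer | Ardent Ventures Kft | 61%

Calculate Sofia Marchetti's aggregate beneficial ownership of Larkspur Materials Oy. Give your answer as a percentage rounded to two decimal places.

Sofia reaches Larkspur along 2 paths.
Direct stake: 34% = 34%.
Via Pellion: 30% × 65% = 19.5%.
Total: 34% + 19.5% = 53.5%.
Rounded: 53.50%.

53.50%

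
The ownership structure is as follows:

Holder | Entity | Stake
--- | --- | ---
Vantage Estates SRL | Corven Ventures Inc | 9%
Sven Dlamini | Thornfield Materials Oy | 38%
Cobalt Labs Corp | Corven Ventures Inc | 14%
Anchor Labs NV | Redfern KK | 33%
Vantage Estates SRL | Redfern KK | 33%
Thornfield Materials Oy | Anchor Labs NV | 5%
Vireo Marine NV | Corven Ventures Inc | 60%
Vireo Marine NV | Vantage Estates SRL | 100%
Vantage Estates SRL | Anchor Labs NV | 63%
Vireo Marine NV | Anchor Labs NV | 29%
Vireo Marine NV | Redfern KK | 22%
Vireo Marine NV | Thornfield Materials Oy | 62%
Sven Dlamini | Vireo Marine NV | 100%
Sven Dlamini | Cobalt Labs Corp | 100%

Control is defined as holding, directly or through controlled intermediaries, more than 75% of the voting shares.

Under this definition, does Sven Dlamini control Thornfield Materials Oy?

Yes

Sven holds 100% of Vireo, so Sven controls Vireo.
Vireo and Sven together hold 62% + 38% = 100% of Thornfield, so Sven controls Thornfield.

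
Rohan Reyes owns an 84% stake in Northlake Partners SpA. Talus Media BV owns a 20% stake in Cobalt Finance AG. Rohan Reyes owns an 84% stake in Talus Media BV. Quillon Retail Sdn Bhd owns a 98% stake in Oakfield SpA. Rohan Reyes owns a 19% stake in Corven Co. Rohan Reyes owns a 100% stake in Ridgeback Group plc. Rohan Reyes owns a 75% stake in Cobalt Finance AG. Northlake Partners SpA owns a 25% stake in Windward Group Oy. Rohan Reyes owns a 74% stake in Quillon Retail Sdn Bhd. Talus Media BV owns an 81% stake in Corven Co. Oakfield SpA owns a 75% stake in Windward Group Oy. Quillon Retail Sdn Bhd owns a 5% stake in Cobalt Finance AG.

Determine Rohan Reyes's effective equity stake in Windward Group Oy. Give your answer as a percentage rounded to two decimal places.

Rohan reaches Windward along 2 paths.
Via Quillon → Oakfield: 74% × 98% × 75% = 54.39%.
Via Northlake: 84% × 25% = 21%.
Total: 54.39% + 21% = 75.39%.

75.39%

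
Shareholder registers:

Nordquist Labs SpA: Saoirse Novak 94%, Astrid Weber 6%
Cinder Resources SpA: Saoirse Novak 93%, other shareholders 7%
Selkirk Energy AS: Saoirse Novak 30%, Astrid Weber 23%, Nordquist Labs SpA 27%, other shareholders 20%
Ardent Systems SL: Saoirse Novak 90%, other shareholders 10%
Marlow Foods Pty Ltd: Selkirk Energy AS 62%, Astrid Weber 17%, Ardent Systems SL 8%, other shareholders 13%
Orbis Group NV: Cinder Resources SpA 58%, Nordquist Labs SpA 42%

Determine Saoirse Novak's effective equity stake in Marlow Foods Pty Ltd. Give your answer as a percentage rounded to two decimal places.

Saoirse reaches Marlow along 3 paths.
Via Selkirk: 30% × 62% = 18.6%.
Via Nordquist → Selkirk: 94% × 27% × 62% = 15.7356%.
Via Ardent: 90% × 8% = 7.2%.
Total: 18.6% + 15.7356% + 7.2% = 41.5356%.
Rounded: 41.54%.

41.54%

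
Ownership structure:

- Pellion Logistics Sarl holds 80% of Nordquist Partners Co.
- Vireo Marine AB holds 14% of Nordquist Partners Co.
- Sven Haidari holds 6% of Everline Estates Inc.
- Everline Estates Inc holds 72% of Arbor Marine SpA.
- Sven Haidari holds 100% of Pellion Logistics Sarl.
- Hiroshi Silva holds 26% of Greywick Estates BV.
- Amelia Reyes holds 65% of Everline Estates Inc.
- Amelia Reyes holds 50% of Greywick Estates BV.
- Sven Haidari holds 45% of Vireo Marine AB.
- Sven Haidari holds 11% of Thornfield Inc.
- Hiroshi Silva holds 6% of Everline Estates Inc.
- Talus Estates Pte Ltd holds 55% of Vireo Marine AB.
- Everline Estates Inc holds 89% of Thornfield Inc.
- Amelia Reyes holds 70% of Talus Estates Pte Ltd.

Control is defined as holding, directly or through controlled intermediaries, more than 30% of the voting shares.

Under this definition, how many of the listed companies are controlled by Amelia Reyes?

6

Amelia holds 70% of Talus, so Amelia controls Talus.
Amelia holds 65% of Everline, so Amelia controls Everline.
Talus holds 55% of Vireo, so Amelia controls Vireo.
Everline holds 72% of Arbor, so Amelia controls Arbor.
Amelia holds 50% of Greywick, so Amelia controls Greywick.
Everline holds 89% of Thornfield, so Amelia controls Thornfield.
No other company's threshold is met.
Amelia controls 6 companies.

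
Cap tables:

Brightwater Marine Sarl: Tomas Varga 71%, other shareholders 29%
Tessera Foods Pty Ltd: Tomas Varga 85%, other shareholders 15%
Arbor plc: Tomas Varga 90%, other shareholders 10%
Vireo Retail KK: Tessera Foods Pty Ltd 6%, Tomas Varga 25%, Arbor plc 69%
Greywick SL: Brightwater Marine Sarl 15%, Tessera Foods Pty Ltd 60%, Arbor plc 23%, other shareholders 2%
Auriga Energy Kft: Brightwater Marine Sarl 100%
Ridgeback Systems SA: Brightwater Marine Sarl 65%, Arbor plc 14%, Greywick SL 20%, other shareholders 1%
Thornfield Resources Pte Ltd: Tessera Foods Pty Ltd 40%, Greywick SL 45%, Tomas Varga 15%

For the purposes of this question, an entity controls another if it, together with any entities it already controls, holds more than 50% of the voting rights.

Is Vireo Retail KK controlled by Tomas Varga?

Tomas holds 85% of Tessera, so Tomas controls Tessera.
Tomas holds 90% of Arbor, so Tomas controls Arbor.
Tessera and Tomas and Arbor together hold 6% + 25% + 69% = 100% of Vireo, so Tomas controls Vireo.

Yes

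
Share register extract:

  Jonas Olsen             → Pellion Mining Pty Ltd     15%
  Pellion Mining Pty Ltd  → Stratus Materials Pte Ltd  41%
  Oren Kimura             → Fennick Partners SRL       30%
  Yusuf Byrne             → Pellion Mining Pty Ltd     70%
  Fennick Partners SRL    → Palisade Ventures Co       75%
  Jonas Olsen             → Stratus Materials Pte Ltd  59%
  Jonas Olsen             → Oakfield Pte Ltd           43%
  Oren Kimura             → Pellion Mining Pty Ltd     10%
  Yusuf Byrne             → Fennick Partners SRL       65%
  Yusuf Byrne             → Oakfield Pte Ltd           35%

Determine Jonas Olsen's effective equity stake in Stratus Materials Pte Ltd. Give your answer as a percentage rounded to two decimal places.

65.15%

Jonas reaches Stratus along 2 paths.
Via Pellion: 15% × 41% = 6.15%.
Direct stake: 59% = 59%.
Total: 6.15% + 59% = 65.15%.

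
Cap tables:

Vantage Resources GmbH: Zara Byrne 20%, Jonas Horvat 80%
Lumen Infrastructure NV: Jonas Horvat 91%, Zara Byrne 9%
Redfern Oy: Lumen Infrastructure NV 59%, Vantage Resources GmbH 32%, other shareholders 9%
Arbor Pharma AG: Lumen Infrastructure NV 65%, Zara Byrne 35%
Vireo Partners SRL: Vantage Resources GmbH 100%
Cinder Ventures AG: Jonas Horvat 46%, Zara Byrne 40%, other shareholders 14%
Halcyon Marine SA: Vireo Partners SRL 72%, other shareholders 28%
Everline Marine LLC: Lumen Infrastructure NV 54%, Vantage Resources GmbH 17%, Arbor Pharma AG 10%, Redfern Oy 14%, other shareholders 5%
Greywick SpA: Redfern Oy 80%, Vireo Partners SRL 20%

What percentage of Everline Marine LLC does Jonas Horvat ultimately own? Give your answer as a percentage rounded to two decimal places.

Jonas reaches Everline along 5 paths.
Via Lumen: 91% × 54% = 49.14%.
Via Vantage: 80% × 17% = 13.6%.
Via Lumen → Arbor: 91% × 65% × 10% = 5.915%.
Via Lumen → Redfern: 91% × 59% × 14% = 7.5166%.
Via Vantage → Redfern: 80% × 32% × 14% = 3.584%.
Total: 49.14% + 13.6% + 5.915% + 7.5166% + 3.584% = 79.7556%.
Rounded: 79.76%.

79.76%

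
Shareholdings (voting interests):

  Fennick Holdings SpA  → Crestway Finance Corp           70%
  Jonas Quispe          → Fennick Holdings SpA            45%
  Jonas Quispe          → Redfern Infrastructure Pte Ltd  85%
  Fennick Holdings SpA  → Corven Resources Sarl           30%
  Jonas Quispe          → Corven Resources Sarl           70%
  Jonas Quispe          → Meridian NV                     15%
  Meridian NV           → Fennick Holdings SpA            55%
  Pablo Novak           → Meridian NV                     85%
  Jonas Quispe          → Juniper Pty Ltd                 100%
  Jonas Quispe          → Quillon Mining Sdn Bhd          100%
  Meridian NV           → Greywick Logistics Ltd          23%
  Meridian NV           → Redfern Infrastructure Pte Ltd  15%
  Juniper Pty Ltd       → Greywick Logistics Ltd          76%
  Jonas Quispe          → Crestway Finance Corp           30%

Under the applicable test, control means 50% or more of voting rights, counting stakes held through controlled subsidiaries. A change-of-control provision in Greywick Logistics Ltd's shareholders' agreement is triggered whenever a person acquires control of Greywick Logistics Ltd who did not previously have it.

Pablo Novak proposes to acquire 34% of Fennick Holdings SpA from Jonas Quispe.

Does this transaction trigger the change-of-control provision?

No

The purchase adds only to Pablo's holdings (Jonas's stake shrinks), so Pablo is the only person who could newly come to control Greywick.
Pablo holds 85% of Meridian, so Pablo controls Meridian.
Meridian holds 55% of Fennick, so Pablo controls Fennick.
Fennick holds 70% of Crestway, so Pablo controls Crestway.
In Greywick, Pablo's side holds only 23%, not ≥ 50%.
So before the transaction, Pablo does not control Greywick.
After the purchase, Pablo holds 34% of Fennick directly, and Jonas's stake falls to 11%.
Meridian and Pablo together hold 55% + 34% = 89% of Fennick, so Pablo controls Fennick.
After the transaction, Pablo's side holds 23% of Greywick, not ≥ 50%, so Pablo still does not control Greywick.
No new person acquires control, so the clause is not triggered.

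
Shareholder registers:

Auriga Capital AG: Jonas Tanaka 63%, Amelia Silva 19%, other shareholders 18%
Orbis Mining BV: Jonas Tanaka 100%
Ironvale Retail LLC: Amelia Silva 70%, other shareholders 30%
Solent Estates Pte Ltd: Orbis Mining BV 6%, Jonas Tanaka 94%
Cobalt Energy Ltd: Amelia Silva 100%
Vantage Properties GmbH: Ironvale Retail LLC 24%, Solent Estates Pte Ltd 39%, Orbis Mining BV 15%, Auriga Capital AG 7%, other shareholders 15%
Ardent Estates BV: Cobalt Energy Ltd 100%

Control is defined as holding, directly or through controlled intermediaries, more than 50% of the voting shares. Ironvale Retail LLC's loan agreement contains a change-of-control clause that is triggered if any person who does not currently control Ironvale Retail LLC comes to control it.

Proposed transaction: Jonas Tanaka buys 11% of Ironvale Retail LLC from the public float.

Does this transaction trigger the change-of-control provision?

The purchase changes only Jonas's holdings, so Jonas is the only person who could newly come to control Ironvale.
Jonas holds 63% of Auriga, so Jonas controls Auriga.
Jonas holds 100% of Orbis, so Jonas controls Orbis.
Orbis and Jonas together hold 6% + 94% = 100% of Solent, so Jonas controls Solent.
Solent and Orbis and Auriga together hold 39% + 15% + 7% = 61% of Vantage, so Jonas controls Vantage.
Neither Jonas nor any entity Jonas controls holds any voting interest in Ironvale.
So before the transaction, Jonas does not control Ironvale.
After the purchase, Jonas holds 11% of Ironvale directly.
After the transaction, Jonas's side holds 11% of Ironvale, not > 50%, so Jonas still does not control Ironvale.
No new person acquires control, so the clause is not triggered.

No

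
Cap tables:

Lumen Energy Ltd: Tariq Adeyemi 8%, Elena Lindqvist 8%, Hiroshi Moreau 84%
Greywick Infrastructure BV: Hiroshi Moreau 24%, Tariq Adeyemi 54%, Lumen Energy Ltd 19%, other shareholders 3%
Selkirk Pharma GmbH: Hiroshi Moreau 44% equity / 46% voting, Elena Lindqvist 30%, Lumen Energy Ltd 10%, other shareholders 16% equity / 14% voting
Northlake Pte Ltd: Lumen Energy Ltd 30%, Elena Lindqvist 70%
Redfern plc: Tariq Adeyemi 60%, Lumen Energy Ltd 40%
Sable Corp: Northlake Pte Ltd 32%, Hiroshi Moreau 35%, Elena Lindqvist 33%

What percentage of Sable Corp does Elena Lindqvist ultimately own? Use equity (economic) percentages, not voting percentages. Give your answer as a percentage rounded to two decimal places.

Elena reaches Sable along 3 paths.
Via Lumen → Northlake: 8% × 30% × 32% = 0.768%.
Via Northlake: 70% × 32% = 22.4%.
Direct stake: 33% = 33%.
Total: 0.768% + 22.4% + 33% = 56.168%.
Rounded: 56.17%.

56.17%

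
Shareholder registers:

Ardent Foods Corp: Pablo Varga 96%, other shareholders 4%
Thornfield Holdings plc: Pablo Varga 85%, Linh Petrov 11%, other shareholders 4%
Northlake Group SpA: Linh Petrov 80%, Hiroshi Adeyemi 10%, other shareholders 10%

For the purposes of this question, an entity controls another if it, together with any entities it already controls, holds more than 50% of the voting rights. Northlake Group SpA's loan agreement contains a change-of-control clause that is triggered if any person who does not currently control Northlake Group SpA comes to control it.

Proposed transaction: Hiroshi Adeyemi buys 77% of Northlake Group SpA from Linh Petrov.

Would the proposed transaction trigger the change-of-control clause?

The purchase adds only to Hiroshi's holdings (Linh's stake shrinks), so Hiroshi is the only person who could newly come to control Northlake.
Hiroshi's largest direct stake is 10% in Northlake, which does not meet the threshold, so Hiroshi controls no company.
In Northlake, Hiroshi's side holds only 10%, not > 50%.
So before the transaction, Hiroshi does not control Northlake.
After the purchase, Hiroshi's direct stake in Northlake rises to 10% + 77% = 87%, and Linh's stake falls to 3%.
Hiroshi holds 87% of Northlake, so Hiroshi controls Northlake.
Hiroshi did not control Northlake before and does after, so the clause is triggered.

Yes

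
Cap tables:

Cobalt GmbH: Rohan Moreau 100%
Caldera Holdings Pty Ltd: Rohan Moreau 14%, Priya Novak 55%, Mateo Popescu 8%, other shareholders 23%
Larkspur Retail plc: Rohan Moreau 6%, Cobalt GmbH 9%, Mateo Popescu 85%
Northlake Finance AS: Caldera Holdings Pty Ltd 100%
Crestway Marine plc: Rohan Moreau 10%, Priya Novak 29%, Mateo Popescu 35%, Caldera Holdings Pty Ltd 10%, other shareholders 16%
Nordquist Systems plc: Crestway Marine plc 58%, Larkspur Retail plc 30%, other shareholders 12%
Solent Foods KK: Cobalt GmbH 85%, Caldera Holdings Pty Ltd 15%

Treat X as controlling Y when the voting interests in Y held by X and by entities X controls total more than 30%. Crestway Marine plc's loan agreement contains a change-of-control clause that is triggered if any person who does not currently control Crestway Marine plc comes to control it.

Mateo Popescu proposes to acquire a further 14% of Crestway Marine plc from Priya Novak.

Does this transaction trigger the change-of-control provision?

No

The purchase adds only to Mateo's holdings (Priya's stake shrinks), so Mateo is the only person who could newly come to control Crestway.
Mateo holds 35% of Crestway, so Mateo controls Crestway.
So Mateo already controls Crestway before the transaction.
After the purchase, Mateo's direct stake in Crestway rises to 35% + 14% = 49%, and Priya's stake falls to 15%.
Mateo controlled Crestway already, so this is not a new person acquiring control; every other person's position is unchanged or reduced.
No new person acquires control, so the clause is not triggered.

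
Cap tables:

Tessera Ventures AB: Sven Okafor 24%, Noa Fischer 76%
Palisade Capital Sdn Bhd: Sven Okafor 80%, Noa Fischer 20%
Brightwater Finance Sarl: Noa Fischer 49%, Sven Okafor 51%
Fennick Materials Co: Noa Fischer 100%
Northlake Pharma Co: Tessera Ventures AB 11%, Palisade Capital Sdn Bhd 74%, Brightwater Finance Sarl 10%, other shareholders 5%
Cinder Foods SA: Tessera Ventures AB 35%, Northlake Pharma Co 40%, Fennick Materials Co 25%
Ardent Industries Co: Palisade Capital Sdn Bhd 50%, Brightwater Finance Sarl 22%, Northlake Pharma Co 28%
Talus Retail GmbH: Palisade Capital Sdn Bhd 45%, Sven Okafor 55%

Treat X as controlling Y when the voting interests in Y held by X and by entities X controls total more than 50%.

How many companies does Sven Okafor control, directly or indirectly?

Sven holds 80% of Palisade, so Sven controls Palisade.
Sven holds 51% of Brightwater, so Sven controls Brightwater.
Palisade and Brightwater together hold 74% + 10% = 84% of Northlake, so Sven controls Northlake.
Palisade and Brightwater and Northlake together hold 50% + 22% + 28% = 100% of Ardent, so Sven controls Ardent.
Palisade and Sven together hold 45% + 55% = 100% of Talus, so Sven controls Talus.
No other company's threshold is met.
Sven controls 5 companies.

5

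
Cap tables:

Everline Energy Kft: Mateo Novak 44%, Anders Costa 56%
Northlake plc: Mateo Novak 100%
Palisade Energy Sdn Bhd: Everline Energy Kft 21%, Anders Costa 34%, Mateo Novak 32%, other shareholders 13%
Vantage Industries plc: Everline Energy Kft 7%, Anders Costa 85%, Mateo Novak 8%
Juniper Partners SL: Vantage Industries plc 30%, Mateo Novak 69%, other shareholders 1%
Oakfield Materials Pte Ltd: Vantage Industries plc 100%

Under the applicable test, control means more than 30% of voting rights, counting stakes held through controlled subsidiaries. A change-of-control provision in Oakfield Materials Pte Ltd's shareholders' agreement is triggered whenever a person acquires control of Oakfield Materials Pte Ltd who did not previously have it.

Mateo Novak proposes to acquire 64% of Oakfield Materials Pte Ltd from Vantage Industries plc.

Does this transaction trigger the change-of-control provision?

The purchase adds only to Mateo's holdings (Vantage's stake shrinks), so Mateo is the only person who could newly come to control Oakfield.
Mateo holds 44% of Everline, so Mateo controls Everline.
Mateo holds 100% of Northlake, so Mateo controls Northlake.
Everline and Mateo together hold 21% + 32% = 53% of Palisade, so Mateo controls Palisade.
Mateo holds 69% of Juniper, so Mateo controls Juniper.
Neither Mateo nor any entity Mateo controls holds any voting interest in Oakfield.
So before the transaction, Mateo does not control Oakfield.
After the purchase, Mateo holds 64% of Oakfield directly, and Vantage's stake falls to 36%.
Mateo holds 64% of Oakfield, so Mateo controls Oakfield.
Mateo did not control Oakfield before and does after, so the clause is triggered.

Yes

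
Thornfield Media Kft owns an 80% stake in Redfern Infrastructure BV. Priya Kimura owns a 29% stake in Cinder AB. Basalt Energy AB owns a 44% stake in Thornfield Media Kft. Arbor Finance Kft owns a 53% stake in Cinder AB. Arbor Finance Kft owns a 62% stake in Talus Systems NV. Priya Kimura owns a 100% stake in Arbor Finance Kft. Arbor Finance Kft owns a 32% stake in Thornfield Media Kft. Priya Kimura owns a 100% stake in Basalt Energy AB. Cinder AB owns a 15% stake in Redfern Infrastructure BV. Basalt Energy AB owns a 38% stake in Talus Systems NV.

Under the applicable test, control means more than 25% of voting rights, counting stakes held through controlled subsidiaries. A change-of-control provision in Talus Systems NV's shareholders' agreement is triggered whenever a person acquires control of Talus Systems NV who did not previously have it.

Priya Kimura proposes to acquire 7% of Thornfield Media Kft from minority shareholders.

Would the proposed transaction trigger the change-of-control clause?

The purchase changes only Priya's holdings, so Priya is the only person who could newly come to control Talus.
Priya holds 100% of Basalt, so Priya controls Basalt.
Priya holds 100% of Arbor, so Priya controls Arbor.
Arbor and Basalt together hold 62% + 38% = 100% of Talus, so Priya controls Talus.
So Priya already controls Talus before the transaction.
After the purchase, Priya holds 7% of Thornfield directly.
Priya controlled Talus already, so this is not a new person acquiring control; every other person's position is unchanged or reduced.
No new person acquires control, so the clause is not triggered.

No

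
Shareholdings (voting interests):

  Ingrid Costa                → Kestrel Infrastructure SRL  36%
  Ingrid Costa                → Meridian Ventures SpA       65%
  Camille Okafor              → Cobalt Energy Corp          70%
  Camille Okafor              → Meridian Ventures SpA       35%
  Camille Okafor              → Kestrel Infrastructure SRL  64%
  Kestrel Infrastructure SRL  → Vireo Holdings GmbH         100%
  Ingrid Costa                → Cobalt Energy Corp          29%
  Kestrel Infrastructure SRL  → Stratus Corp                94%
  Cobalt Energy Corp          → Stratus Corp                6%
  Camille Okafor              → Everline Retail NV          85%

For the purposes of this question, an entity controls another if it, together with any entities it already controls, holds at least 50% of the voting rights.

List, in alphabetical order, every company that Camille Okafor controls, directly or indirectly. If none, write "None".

Cobalt Energy Corp, Everline Retail NV, Kestrel Infrastructure SRL, Stratus Corp, Vireo Holdings GmbH

Camille holds 64% of Kestrel, so Camille controls Kestrel.
Camille holds 70% of Cobalt, so Camille controls Cobalt.
Camille holds 85% of Everline, so Camille controls Everline.
Kestrel and Cobalt together hold 94% + 6% = 100% of Stratus, so Camille controls Stratus.
Kestrel holds 100% of Vireo, so Camille controls Vireo.
No other company's threshold is met.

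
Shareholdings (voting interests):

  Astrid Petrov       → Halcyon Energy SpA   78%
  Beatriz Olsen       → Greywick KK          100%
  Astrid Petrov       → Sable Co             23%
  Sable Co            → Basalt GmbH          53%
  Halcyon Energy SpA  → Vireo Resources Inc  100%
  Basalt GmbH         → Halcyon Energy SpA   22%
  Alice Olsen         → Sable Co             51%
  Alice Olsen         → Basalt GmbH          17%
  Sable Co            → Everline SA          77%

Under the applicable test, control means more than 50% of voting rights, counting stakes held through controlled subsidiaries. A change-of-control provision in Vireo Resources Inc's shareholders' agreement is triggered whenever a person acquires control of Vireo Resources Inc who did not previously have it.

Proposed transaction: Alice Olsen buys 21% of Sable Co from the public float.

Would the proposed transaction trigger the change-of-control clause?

The purchase changes only Alice's holdings, so Alice is the only person who could newly come to control Vireo.
Alice holds 51% of Sable, so Alice controls Sable.
Sable and Alice together hold 53% + 17% = 70% of Basalt, so Alice controls Basalt.
Sable holds 77% of Everline, so Alice controls Everline.
Neither Alice nor any entity Alice controls holds any voting interest in Vireo.
So before the transaction, Alice does not control Vireo.
After the purchase, Alice's direct stake in Sable rises to 51% + 21% = 72%.
Alice holds 72% of Sable, so Alice controls Sable.
After the transaction, neither Alice nor any entity Alice controls holds a voting interest in Vireo, so Alice still does not control it.
No new person acquires control, so the clause is not triggered.

No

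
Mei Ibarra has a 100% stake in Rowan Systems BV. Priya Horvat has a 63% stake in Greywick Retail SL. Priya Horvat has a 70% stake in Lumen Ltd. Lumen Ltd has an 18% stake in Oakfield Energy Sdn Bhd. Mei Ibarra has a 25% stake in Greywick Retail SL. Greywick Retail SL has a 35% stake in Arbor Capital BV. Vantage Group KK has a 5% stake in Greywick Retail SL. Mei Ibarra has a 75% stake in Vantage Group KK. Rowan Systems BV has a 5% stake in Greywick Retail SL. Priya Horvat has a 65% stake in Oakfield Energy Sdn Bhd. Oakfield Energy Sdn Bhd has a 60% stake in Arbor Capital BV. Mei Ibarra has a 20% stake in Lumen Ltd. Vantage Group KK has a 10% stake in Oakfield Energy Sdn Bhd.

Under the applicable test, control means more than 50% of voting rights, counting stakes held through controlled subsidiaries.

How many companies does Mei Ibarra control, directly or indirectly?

2

Mei holds 75% of Vantage, so Mei controls Vantage.
Mei holds 100% of Rowan, so Mei controls Rowan.
No other company's threshold is met.
Mei controls 2 companies.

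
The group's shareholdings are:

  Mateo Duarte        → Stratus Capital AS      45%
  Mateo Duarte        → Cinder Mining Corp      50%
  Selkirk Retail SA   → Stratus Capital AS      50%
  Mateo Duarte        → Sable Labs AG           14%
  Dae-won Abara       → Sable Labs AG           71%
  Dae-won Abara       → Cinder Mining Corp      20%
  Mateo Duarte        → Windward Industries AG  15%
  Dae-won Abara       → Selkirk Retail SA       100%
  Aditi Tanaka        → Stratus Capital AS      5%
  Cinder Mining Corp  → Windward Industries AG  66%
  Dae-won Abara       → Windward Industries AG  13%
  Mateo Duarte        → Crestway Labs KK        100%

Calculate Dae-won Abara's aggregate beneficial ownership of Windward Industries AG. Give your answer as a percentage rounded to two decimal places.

Dae-won reaches Windward along 2 paths.
Via Cinder: 20% × 66% = 13.2%.
Direct stake: 13% = 13%.
Total: 13.2% + 13% = 26.2%.
Rounded: 26.20%.

26.20%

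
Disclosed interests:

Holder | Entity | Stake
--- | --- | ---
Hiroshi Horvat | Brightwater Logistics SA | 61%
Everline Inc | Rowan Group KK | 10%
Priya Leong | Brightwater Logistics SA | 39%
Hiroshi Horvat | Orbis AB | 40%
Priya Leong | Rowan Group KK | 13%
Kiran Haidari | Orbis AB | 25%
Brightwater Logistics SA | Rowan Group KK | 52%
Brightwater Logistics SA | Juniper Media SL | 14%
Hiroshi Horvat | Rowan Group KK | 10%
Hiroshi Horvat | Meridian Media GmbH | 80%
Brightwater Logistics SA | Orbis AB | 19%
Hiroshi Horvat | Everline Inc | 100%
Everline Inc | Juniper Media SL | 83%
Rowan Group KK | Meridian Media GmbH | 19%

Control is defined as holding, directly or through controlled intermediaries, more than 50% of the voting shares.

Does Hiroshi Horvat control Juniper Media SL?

Hiroshi holds 100% of Everline, so Hiroshi controls Everline.
Hiroshi holds 61% of Brightwater, so Hiroshi controls Brightwater.
Everline and Brightwater together hold 83% + 14% = 97% of Juniper, so Hiroshi controls Juniper.

Yes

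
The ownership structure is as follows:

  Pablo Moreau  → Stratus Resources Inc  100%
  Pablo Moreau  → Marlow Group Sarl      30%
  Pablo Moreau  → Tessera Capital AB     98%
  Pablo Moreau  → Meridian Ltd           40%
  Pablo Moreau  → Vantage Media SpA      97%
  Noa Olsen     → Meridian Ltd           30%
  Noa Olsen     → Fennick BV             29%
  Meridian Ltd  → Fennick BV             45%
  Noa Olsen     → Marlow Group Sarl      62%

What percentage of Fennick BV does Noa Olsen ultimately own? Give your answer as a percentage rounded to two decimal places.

42.50%

Noa reaches Fennick along 2 paths.
Direct stake: 29% = 29%.
Via Meridian: 30% × 45% = 13.5%.
Total: 29% + 13.5% = 42.5%.
Rounded: 42.50%.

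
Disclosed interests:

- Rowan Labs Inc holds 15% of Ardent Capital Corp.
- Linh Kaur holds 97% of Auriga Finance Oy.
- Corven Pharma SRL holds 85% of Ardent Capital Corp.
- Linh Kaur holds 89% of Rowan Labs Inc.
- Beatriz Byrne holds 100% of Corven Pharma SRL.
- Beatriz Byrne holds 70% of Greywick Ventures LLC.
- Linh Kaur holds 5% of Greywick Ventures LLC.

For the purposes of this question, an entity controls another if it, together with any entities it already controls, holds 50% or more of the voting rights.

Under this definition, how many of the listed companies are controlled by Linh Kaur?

2

Linh holds 89% of Rowan, so Linh controls Rowan.
Linh holds 97% of Auriga, so Linh controls Auriga.
No other company's threshold is met.
Linh controls 2 companies.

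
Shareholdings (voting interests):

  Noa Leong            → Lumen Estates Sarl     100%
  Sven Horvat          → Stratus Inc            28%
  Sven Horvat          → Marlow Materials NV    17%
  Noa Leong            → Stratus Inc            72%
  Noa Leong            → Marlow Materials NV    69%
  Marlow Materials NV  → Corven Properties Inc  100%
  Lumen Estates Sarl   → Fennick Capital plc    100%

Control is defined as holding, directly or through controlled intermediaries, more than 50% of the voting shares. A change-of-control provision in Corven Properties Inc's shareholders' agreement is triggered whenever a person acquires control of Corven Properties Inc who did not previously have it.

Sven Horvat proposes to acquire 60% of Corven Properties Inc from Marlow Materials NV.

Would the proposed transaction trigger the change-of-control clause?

Yes

The purchase adds only to Sven's holdings (Marlow's stake shrinks), so Sven is the only person who could newly come to control Corven.
Sven's largest direct stake is 28% in Stratus, which does not meet the threshold, so Sven controls no company.
Neither Sven nor any entity Sven controls holds any voting interest in Corven.
So before the transaction, Sven does not control Corven.
After the purchase, Sven holds 60% of Corven directly, and Marlow's stake falls to 40%.
Sven holds 60% of Corven, so Sven controls Corven.
Sven did not control Corven before and does after, so the clause is triggered.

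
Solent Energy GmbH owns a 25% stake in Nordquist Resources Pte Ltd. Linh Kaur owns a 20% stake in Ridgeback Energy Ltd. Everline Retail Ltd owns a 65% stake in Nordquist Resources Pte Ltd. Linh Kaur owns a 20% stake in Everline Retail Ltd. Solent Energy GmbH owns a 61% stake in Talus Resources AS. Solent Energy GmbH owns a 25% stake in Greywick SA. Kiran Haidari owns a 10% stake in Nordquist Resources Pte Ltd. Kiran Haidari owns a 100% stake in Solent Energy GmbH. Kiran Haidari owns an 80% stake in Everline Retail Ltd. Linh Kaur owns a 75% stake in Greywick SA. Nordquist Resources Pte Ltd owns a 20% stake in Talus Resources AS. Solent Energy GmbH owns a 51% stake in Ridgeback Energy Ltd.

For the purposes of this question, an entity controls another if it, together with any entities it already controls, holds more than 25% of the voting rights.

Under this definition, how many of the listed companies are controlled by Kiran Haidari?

5

Kiran holds 100% of Solent, so Kiran controls Solent.
Kiran holds 80% of Everline, so Kiran controls Everline.
Solent holds 51% of Ridgeback, so Kiran controls Ridgeback.
Everline and Solent and Kiran together hold 65% + 25% + 10% = 100% of Nordquist, so Kiran controls Nordquist.
Nordquist and Solent together hold 20% + 61% = 81% of Talus, so Kiran controls Talus.
No other company's threshold is met.
Kiran controls 5 companies.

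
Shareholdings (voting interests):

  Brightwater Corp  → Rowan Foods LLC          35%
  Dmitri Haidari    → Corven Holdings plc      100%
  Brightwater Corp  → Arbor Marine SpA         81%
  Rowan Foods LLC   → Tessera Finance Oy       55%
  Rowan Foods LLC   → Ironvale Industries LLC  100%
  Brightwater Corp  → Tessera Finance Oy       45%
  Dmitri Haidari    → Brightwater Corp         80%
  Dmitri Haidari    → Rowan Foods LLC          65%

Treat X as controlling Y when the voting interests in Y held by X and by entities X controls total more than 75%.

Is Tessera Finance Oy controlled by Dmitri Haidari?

Yes

Dmitri holds 80% of Brightwater, so Dmitri controls Brightwater.
Brightwater and Dmitri together hold 35% + 65% = 100% of Rowan, so Dmitri controls Rowan.
Rowan and Brightwater together hold 55% + 45% = 100% of Tessera, so Dmitri controls Tessera.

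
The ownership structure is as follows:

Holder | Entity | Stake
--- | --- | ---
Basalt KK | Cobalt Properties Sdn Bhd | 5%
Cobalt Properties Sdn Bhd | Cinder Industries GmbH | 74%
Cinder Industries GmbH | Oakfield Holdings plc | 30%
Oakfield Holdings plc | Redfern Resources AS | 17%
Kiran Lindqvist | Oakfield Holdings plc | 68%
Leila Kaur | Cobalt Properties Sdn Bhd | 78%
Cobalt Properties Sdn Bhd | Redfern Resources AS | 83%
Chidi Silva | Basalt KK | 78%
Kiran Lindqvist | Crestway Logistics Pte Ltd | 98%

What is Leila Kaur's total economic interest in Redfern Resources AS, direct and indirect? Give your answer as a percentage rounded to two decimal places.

Leila reaches Redfern along 2 paths.
Via Cobalt: 78% × 83% = 64.74%.
Via Cobalt → Cinder → Oakfield: 78% × 74% × 30% × 17% = 2.94372%.
Total: 64.74% + 2.94372% = 67.68372%.
Rounded: 67.68%.

67.68%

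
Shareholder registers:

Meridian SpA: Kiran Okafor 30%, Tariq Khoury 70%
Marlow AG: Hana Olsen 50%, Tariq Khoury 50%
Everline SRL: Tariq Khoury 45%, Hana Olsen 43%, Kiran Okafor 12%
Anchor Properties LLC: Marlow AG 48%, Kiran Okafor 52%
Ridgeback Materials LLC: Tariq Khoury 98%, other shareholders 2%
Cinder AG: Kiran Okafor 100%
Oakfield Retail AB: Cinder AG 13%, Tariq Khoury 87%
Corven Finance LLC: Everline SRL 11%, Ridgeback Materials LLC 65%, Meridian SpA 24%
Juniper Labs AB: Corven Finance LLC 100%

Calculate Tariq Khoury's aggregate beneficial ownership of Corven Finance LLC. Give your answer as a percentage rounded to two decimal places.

Tariq reaches Corven along 3 paths.
Via Everline: 45% × 11% = 4.95%.
Via Ridgeback: 98% × 65% = 63.7%.
Via Meridian: 70% × 24% = 16.8%.
Total: 4.95% + 63.7% + 16.8% = 85.45%.

85.45%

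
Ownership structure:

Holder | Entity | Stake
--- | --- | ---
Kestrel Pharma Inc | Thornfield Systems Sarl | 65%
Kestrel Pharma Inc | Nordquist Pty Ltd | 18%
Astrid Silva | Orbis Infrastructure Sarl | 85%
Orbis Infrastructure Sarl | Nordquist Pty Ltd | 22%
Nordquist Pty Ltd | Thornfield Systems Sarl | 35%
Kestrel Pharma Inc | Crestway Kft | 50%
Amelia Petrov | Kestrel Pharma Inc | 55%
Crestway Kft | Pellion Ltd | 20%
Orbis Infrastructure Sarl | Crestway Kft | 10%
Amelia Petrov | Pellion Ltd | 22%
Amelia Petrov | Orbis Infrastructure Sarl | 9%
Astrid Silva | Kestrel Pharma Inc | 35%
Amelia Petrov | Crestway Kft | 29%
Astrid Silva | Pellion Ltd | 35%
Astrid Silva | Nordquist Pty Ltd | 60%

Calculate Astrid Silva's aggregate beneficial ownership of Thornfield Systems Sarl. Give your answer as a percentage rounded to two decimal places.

Astrid reaches Thornfield along 4 paths.
Via Kestrel → Nordquist: 35% × 18% × 35% = 2.205%.
Via Nordquist: 60% × 35% = 21%.
Via Orbis → Nordquist: 85% × 22% × 35% = 6.545%.
Via Kestrel: 35% × 65% = 22.75%.
Total: 2.205% + 21% + 6.545% + 22.75% = 52.5%.
Rounded: 52.50%.

52.50%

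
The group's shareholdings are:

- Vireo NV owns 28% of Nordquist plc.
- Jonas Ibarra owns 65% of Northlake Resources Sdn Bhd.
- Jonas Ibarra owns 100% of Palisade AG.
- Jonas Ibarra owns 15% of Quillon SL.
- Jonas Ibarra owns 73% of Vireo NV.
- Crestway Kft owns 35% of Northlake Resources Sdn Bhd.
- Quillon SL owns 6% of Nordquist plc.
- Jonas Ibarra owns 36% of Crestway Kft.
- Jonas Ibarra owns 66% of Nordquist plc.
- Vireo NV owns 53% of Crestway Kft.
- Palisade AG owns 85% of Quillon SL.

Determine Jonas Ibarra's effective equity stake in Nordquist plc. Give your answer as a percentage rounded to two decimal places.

Jonas reaches Nordquist along 4 paths.
Direct stake: 66% = 66%.
Via Vireo: 73% × 28% = 20.44%.
Via Palisade → Quillon: 100% × 85% × 6% = 5.1%.
Via Quillon: 15% × 6% = 0.9%.
Total: 66% + 20.44% + 5.1% + 0.9% = 92.44%.

92.44%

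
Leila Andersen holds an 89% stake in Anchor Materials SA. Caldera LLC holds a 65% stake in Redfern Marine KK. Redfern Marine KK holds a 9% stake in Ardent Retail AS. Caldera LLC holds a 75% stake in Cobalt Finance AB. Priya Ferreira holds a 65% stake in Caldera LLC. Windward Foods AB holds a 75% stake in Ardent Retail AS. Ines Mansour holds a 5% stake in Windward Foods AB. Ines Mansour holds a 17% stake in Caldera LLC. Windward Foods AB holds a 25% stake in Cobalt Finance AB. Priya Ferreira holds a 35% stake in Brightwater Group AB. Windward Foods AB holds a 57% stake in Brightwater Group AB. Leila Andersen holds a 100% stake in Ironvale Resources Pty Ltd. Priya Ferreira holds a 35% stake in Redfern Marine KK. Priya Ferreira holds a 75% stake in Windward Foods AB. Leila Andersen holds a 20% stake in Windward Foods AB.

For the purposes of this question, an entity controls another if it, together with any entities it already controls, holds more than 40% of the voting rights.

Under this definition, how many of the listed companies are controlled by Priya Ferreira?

Priya holds 65% of Caldera, so Priya controls Caldera.
Priya holds 75% of Windward, so Priya controls Windward.
Windward and Priya together hold 57% + 35% = 92% of Brightwater, so Priya controls Brightwater.
Priya and Caldera together hold 35% + 65% = 100% of Redfern, so Priya controls Redfern.
Caldera and Windward together hold 75% + 25% = 100% of Cobalt, so Priya controls Cobalt.
Windward and Redfern together hold 75% + 9% = 84% of Ardent, so Priya controls Ardent.
No other company's threshold is met.
Priya controls 6 companies.

6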